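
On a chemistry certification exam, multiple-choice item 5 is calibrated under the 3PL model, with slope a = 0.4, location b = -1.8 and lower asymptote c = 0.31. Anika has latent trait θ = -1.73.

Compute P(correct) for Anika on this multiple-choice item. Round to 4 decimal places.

P(θ) = c + (1 − c) · 1 / (1 + exp(−a(θ − b)))
Exponent: 0.4 × (-1.73 − (-1.8)) = 0.0280
1/(1 + e^{-0.0280}) = 0.5070
P = 0.31 + 0.69 × 0.5070 = 0.6598

0.6598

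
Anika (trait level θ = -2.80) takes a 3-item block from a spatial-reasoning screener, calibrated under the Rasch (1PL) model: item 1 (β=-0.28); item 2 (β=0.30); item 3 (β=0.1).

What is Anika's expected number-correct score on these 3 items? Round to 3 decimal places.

P(θ) = 1 / (1 + exp(−(θ − β)))
P_1 = 1/(1+e^{2.5200}) = 0.0745
P_2 = 1/(1+e^{3.1000}) = 0.0431
P_3 = 1/(1+e^{2.9000}) = 0.0522
E[score] = 0.0745 + 0.0431 + 0.0522 = 0.1697

0.170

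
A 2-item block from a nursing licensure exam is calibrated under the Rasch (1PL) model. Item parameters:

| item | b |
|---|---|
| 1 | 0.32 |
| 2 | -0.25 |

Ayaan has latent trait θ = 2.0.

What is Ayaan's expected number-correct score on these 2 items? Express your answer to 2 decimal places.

P(θ) = 1 / (1 + exp(−(θ − b)))
P_1 = 1/(1+e^{-1.6800}) = 0.8429
P_2 = 1/(1+e^{-2.2500}) = 0.9047
E[score] = 0.8429 + 0.9047 = 1.7476

1.75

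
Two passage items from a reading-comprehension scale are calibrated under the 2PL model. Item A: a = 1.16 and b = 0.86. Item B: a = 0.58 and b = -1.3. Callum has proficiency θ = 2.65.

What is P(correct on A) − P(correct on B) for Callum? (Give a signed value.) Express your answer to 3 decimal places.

P(θ) = 1 / (1 + exp(−a(θ − b)))
P_A = 0.8886
P_B = 0.9081
P_A − P_B = -0.0195

-0.020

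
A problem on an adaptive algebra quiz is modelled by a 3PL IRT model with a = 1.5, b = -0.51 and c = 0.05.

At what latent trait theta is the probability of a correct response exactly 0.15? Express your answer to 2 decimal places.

P(theta) = c + (1 − c) · 1 / (1 + exp(−a(theta − b)))
Remove guessing floor: (0.15 − 0.05)/(1 − 0.05) = 0.1053
logit = ln(0.1053/0.8947) = -2.1401
theta = b + logit/(a) = -0.51 + (-2.1401)/1.5000 = -1.9367

-1.94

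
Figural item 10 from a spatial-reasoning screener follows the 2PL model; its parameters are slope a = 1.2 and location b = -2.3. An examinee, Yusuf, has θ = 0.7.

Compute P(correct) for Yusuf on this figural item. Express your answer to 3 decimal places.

P(θ) = 1 / (1 + exp(−a(θ − b)))
Exponent: 1.2 × (0.7 − (-2.3)) = 3.6000
1/(1 + e^{-3.6000}) = 0.9734

0.973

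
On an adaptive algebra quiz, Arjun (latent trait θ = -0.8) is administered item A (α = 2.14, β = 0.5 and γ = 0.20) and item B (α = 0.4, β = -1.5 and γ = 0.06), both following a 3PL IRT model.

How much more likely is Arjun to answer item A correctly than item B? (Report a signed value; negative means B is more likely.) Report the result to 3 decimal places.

P(θ) = γ + (1 − γ) · 1 / (1 + exp(−α(θ − β)))
P_A = 0.2466
P_B = 0.5954
P_A − P_B = -0.3487

-0.349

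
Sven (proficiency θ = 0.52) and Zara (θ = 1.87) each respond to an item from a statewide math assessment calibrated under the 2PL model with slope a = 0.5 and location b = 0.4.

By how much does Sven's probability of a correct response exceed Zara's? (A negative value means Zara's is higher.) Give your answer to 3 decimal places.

-0.161

P(θ) = 1 / (1 + exp(−a(θ − b)))
P(Sven) = 0.5150  [exponent 0.0600]
P(Zara) = 0.6759  [exponent 0.7350]
Difference = 0.5150 − 0.6759 = -0.1609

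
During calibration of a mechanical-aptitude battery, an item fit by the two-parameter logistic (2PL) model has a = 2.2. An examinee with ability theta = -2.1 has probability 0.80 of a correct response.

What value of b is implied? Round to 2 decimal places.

-2.73

P(theta) = 1 / (1 + exp(−a(theta − b)))
logit(0.80) = ln(0.80/0.20) = 1.3863
b = theta − logit/(a) = -2.1 − 1.3863/2.2000 = -2.7301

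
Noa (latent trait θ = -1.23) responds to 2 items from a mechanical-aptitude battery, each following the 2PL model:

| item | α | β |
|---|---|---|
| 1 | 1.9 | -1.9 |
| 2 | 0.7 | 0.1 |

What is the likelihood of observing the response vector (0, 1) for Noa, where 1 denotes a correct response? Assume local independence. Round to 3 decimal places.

0.062

P(θ) = 1 / (1 + exp(−α(θ − β)))
P_1 = 1/(1+e^{-1.2730}) = 0.7813
P_2 = 1/(1+e^{0.9310}) = 0.2827
L = (1−P_1) × P_2 = 0.2187 × 0.2827 = 0.06184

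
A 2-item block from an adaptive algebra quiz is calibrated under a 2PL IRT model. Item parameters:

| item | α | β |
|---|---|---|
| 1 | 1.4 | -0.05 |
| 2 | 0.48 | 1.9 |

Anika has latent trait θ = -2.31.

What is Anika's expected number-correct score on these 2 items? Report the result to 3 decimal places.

P(θ) = 1 / (1 + exp(−α(θ − β)))
P_1 = 1/(1+e^{3.1640}) = 0.0405
P_2 = 1/(1+e^{2.0208}) = 0.1170
E[score] = 0.0405 + 0.1170 = 0.1576

0.158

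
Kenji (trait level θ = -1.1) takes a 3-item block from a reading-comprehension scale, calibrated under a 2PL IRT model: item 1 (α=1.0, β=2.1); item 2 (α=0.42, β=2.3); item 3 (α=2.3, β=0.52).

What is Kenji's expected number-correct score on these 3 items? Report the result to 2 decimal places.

0.26

P(θ) = 1 / (1 + exp(−α(θ − β)))
P_1 = 1/(1+e^{3.2000}) = 0.0392
P_2 = 1/(1+e^{1.4280}) = 0.1934
P_3 = 1/(1+e^{3.7260}) = 0.0235
E[score] = 0.0392 + 0.1934 + 0.0235 = 0.2561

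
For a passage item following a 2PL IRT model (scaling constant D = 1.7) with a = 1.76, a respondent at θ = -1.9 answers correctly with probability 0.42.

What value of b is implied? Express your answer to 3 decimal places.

-1.792

P(θ) = 1 / (1 + exp(−D·a(θ − b)))
logit(0.42) = ln(0.42/0.58) = -0.3228
b = θ − logit/(1.7·a) = -1.9 − (-0.3228)/2.9920 = -1.7921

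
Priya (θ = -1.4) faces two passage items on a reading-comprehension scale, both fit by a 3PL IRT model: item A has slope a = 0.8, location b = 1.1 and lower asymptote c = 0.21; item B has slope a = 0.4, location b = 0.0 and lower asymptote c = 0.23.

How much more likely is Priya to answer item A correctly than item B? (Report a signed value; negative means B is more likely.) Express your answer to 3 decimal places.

P(θ) = c + (1 − c) · 1 / (1 + exp(−a(θ − b)))
P_A = 0.3042
P_B = 0.5099
P_A − P_B = -0.2058

-0.206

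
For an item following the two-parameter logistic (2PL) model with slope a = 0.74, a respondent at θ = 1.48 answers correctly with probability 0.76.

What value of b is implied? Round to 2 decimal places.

-0.08

P(θ) = 1 / (1 + exp(−a(θ − b)))
logit(0.76) = ln(0.76/0.24) = 1.1527
b = θ − logit/(a) = 1.48 − 1.1527/0.7400 = -0.0777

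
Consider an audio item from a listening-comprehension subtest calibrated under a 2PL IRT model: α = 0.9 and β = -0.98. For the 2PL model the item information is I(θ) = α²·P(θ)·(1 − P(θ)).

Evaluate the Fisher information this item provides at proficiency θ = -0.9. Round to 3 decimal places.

P = 1/(1+e^{-0.0720}) = 0.5180
P(1−P) = 0.5180 × 0.4820 = 0.2497
I = α² × P(1−P) = 0.9² × 0.2497 = 0.20224

0.202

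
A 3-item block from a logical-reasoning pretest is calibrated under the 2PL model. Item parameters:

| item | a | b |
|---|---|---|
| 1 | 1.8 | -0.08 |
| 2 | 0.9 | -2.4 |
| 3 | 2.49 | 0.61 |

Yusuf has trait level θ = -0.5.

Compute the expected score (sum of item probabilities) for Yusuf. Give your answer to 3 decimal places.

P(θ) = 1 / (1 + exp(−a(θ − b)))
P_1 = 1/(1+e^{0.7560}) = 0.3195
P_2 = 1/(1+e^{-1.7100}) = 0.8468
P_3 = 1/(1+e^{2.7639}) = 0.0593
E[score] = 0.3195 + 0.8468 + 0.0593 = 1.2257

1.226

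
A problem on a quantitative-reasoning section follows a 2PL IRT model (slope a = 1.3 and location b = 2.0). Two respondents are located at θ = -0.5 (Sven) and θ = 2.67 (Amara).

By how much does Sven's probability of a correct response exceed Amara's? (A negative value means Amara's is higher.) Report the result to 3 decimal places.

P(θ) = 1 / (1 + exp(−a(θ − b)))
P(Sven) = 0.0373  [exponent -3.2500]
P(Amara) = 0.7050  [exponent 0.8710]
Difference = 0.0373 − 0.7050 = -0.6676

-0.668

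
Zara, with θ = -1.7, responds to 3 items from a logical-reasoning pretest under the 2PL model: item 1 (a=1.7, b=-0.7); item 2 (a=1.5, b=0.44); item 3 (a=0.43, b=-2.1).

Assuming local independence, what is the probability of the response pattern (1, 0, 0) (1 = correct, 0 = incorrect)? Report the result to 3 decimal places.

0.068

P(θ) = 1 / (1 + exp(−a(θ − b)))
P_1 = 1/(1+e^{1.7000}) = 0.1545
P_2 = 1/(1+e^{3.2100}) = 0.0388
P_3 = 1/(1+e^{-0.1720}) = 0.5429
L = P_1 × (1−P_2) × (1−P_3) = 0.1545 × 0.9612 × 0.4571 = 0.06787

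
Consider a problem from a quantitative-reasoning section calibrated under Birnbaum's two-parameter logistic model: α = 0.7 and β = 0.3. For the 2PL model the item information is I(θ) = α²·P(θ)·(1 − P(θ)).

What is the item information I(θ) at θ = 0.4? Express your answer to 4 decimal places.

P = 1/(1+e^{-0.0700}) = 0.5175
P(1−P) = 0.5175 × 0.4825 = 0.2497
I = α² × P(1−P) = 0.7² × 0.2497 = 0.12235

0.1224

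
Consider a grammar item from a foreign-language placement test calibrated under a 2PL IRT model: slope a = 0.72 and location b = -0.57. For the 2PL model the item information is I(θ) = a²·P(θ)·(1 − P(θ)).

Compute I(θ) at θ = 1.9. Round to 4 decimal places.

P = 1/(1+e^{-1.7784}) = 0.8555
P(1−P) = 0.8555 × 0.1445 = 0.1236
I = a² × P(1−P) = 0.72² × 0.1236 = 0.06408

0.0641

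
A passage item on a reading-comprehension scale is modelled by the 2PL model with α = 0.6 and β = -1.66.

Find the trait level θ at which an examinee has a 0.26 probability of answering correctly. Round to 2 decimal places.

-3.40

P(θ) = 1 / (1 + exp(−α(θ − β)))
logit = ln(0.2600/0.7400) = -1.0460
θ = β + logit/(α) = -1.66 + (-1.0460)/0.6000 = -3.4033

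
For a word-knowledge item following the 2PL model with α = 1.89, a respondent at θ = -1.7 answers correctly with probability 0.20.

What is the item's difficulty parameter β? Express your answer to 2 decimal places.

P(θ) = 1 / (1 + exp(−α(θ − β)))
logit(0.20) = ln(0.20/0.80) = -1.3863
β = θ − logit/(α) = -1.7 − (-1.3863)/1.8900 = -0.9665

-0.97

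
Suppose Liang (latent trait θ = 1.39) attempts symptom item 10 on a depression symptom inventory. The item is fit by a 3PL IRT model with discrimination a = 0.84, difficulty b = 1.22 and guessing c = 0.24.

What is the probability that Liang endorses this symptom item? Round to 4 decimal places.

0.6471

P(θ) = c + (1 − c) · 1 / (1 + exp(−a(θ − b)))
Exponent: 0.84 × (1.39 − 1.22) = 0.1428
1/(1 + e^{-0.1428}) = 0.5356
P = 0.24 + 0.76 × 0.5356 = 0.6471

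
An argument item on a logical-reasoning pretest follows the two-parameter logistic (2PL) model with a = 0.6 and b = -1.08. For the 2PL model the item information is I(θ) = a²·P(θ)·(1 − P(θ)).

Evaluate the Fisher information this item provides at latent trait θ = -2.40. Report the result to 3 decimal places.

0.077

P = 1/(1+e^{0.7920}) = 0.3117
P(1−P) = 0.3117 × 0.6883 = 0.2146
I = a² × P(1−P) = 0.6² × 0.2146 = 0.07724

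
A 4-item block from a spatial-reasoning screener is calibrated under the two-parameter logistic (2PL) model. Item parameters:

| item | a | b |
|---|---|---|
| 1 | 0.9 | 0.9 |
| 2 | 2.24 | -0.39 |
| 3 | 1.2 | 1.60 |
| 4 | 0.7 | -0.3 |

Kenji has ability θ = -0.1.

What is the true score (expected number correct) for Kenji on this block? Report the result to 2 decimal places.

P(θ) = 1 / (1 + exp(−a(θ − b)))
P_1 = 1/(1+e^{0.9000}) = 0.2891
P_2 = 1/(1+e^{-0.6496}) = 0.6569
P_3 = 1/(1+e^{2.0400}) = 0.1151
P_4 = 1/(1+e^{-0.1400}) = 0.5349
E[score] = 0.2891 + 0.6569 + 0.1151 + 0.5349 = 1.5960

1.60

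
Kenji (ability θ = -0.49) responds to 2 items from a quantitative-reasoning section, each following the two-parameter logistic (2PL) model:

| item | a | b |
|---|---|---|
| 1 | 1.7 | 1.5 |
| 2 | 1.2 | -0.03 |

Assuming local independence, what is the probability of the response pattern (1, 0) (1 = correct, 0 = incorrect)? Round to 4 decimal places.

0.0208

P(θ) = 1 / (1 + exp(−a(θ − b)))
P_1 = 1/(1+e^{3.3830}) = 0.0328
P_2 = 1/(1+e^{0.5520}) = 0.3654
L = P_1 × (1−P_2) = 0.0328 × 0.6346 = 0.02083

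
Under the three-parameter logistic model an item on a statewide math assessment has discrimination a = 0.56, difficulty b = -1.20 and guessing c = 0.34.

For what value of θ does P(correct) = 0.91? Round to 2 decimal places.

2.10

P(θ) = c + (1 − c) · 1 / (1 + exp(−a(θ − b)))
Remove guessing floor: (0.91 − 0.34)/(1 − 0.34) = 0.8636
logit = ln(0.8636/0.1364) = 1.8458
θ = b + logit/(a) = -1.20 + 1.8458/0.5600 = 2.0961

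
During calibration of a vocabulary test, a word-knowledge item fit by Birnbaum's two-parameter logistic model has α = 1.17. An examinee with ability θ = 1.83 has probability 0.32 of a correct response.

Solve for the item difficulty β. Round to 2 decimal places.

P(θ) = 1 / (1 + exp(−α(θ − β)))
logit(0.32) = ln(0.32/0.68) = -0.7538
β = θ − logit/(α) = 1.83 − (-0.7538)/1.1700 = 2.4742

2.47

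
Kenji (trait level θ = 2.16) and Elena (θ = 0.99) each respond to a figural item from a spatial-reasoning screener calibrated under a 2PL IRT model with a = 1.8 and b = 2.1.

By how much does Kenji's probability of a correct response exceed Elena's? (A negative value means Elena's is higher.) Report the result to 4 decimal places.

P(θ) = 1 / (1 + exp(−a(θ − b)))
P(Kenji) = 0.5270  [exponent 0.1080]
P(Elena) = 0.1194  [exponent -1.9980]
Difference = 0.5270 − 0.1194 = 0.4076

0.4076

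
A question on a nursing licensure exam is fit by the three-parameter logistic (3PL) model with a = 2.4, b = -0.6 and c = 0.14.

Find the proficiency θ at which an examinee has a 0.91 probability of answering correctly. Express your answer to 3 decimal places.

0.294

P(θ) = c + (1 − c) · 1 / (1 + exp(−a(θ − b)))
Remove guessing floor: (0.91 − 0.14)/(1 − 0.14) = 0.8953
logit = ln(0.8953/0.1047) = 2.1466
θ = b + logit/(a) = -0.6 + 2.1466/2.4000 = 0.2944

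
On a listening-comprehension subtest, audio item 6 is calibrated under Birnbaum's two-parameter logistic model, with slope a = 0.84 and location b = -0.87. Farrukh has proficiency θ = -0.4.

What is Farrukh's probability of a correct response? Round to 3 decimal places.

P(θ) = 1 / (1 + exp(−a(θ − b)))
Exponent: 0.84 × (-0.4 − (-0.87)) = 0.3948
1/(1 + e^{-0.3948}) = 0.5974

0.597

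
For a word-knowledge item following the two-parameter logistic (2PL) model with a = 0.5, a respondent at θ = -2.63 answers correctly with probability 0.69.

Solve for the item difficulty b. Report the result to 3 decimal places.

-4.230

P(θ) = 1 / (1 + exp(−a(θ − b)))
logit(0.69) = ln(0.69/0.31) = 0.8001
b = θ − logit/(a) = -2.63 − 0.8001/0.5000 = -4.2302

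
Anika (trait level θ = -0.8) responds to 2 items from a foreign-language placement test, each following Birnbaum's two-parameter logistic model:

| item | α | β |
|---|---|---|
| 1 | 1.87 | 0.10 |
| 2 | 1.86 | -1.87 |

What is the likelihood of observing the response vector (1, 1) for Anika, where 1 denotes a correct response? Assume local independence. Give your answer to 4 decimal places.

0.1379

P(θ) = 1 / (1 + exp(−α(θ − β)))
P_1 = 1/(1+e^{1.6830}) = 0.1567
P_2 = 1/(1+e^{-1.9902}) = 0.8798
L = P_1 × P_2 = 0.1567 × 0.8798 = 0.13786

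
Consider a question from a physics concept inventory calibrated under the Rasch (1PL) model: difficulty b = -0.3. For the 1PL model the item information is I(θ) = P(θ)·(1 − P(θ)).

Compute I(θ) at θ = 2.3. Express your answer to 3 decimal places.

0.064

P = 1/(1+e^{-2.6000}) = 0.9309
P(1−P) = 0.9309 × 0.0691 = 0.0644
I = P(1−P) = 0.06436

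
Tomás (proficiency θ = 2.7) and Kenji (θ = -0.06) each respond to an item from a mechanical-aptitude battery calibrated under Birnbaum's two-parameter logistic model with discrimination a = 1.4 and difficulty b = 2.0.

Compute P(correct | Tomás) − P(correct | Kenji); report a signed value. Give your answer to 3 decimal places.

0.674

P(θ) = 1 / (1 + exp(−a(θ − b)))
P(Tomás) = 0.7271  [exponent 0.9800]
P(Kenji) = 0.0530  [exponent -2.8840]
Difference = 0.7271 − 0.0530 = 0.6742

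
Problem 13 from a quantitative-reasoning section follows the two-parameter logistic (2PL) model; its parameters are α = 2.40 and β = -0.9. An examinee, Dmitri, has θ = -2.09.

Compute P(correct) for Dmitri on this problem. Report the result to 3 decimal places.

0.054

P(θ) = 1 / (1 + exp(−α(θ − β)))
Exponent: 2.40 × (-2.09 − (-0.9)) = -2.8560
1/(1 + e^{2.8560}) = 0.0544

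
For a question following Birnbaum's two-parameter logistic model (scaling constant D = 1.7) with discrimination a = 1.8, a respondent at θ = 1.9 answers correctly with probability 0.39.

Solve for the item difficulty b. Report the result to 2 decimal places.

P(θ) = 1 / (1 + exp(−D·a(θ − b)))
logit(0.39) = ln(0.39/0.61) = -0.4473
b = θ − logit/(1.7·a) = 1.9 − (-0.4473)/3.0600 = 2.0462

2.05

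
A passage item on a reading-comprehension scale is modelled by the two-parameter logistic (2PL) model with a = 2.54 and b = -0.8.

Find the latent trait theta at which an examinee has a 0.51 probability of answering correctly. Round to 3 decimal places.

-0.784

P(theta) = 1 / (1 + exp(−a(theta − b)))
logit = ln(0.5100/0.4900) = 0.0400
theta = b + logit/(a) = -0.8 + 0.0400/2.5400 = -0.7842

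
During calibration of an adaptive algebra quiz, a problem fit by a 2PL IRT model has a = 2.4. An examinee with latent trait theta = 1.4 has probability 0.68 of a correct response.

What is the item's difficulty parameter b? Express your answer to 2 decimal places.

P(theta) = 1 / (1 + exp(−a(theta − b)))
logit(0.68) = ln(0.68/0.32) = 0.7538
b = theta − logit/(a) = 1.4 − 0.7538/2.4000 = 1.0859

1.09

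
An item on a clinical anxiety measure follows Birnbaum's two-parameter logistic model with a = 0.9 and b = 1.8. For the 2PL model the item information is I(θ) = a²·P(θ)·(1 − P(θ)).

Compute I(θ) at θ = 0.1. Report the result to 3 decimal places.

P = 1/(1+e^{1.5300}) = 0.1780
P(1−P) = 0.1780 × 0.8220 = 0.1463
I = a² × P(1−P) = 0.9² × 0.1463 = 0.11851

0.119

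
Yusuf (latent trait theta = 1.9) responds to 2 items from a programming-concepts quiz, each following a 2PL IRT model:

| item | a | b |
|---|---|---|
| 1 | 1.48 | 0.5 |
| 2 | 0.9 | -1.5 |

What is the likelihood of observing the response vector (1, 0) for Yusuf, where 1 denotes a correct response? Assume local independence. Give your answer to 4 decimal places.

0.0398

P(theta) = 1 / (1 + exp(−a(theta − b)))
P_1 = 1/(1+e^{-2.0720}) = 0.8882
P_2 = 1/(1+e^{-3.0600}) = 0.9552
L = P_1 × (1−P_2) = 0.8882 × 0.0448 = 0.03978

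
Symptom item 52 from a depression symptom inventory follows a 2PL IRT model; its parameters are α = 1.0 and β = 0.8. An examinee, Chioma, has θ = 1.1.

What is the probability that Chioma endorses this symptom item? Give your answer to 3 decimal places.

P(θ) = 1 / (1 + exp(−α(θ − β)))
Exponent: 1.0 × (1.1 − 0.8) = 0.3000
1/(1 + e^{-0.3000}) = 0.5744

0.574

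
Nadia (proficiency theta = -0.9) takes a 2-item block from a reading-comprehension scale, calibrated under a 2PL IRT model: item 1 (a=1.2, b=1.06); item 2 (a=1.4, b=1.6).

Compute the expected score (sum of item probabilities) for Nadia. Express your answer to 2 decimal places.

0.12

P(theta) = 1 / (1 + exp(−a(theta − b)))
P_1 = 1/(1+e^{2.3520}) = 0.0869
P_2 = 1/(1+e^{3.5000}) = 0.0293
E[score] = 0.0869 + 0.0293 = 0.1162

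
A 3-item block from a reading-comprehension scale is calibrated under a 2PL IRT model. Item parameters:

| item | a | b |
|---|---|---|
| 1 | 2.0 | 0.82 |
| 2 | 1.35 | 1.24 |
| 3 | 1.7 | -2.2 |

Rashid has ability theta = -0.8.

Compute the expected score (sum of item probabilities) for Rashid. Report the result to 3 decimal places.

1.013

P(theta) = 1 / (1 + exp(−a(theta − b)))
P_1 = 1/(1+e^{3.2400}) = 0.0377
P_2 = 1/(1+e^{2.7540}) = 0.0599
P_3 = 1/(1+e^{-2.3800}) = 0.9153
E[score] = 0.0377 + 0.0599 + 0.9153 = 1.0128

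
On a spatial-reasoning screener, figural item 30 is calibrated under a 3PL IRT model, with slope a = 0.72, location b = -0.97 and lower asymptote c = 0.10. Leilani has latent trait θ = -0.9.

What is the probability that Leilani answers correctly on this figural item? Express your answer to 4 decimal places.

P(θ) = c + (1 − c) · 1 / (1 + exp(−a(θ − b)))
Exponent: 0.72 × (-0.9 − (-0.97)) = 0.0504
1/(1 + e^{-0.0504}) = 0.5126
P = 0.10 + 0.90 × 0.5126 = 0.5613

0.5613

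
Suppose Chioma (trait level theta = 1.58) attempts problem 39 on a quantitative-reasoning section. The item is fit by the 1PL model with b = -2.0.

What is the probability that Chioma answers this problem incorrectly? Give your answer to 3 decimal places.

P(theta) = 1 / (1 + exp(−(theta − b)))
Exponent: (1.58 − (-2.0)) = 3.5800
1/(1 + e^{-3.5800}) = 0.9729
P = 0.9729
P(incorrect) = 1 − 0.9729 = 0.0271

0.027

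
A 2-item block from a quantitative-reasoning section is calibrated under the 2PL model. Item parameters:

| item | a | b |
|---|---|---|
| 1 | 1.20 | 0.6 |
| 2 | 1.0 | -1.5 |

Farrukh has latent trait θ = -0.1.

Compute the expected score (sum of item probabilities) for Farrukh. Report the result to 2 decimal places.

P(θ) = 1 / (1 + exp(−a(θ − b)))
P_1 = 1/(1+e^{0.8400}) = 0.3015
P_2 = 1/(1+e^{-1.4000}) = 0.8022
E[score] = 0.3015 + 0.8022 = 1.1037

1.10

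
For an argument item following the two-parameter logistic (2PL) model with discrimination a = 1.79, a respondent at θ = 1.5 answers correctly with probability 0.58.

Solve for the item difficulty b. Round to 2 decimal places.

1.32

P(θ) = 1 / (1 + exp(−a(θ − b)))
logit(0.58) = ln(0.58/0.42) = 0.3228
b = θ − logit/(a) = 1.5 − 0.3228/1.7900 = 1.3197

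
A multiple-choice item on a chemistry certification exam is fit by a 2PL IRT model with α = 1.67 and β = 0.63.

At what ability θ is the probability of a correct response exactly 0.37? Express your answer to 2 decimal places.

0.31

P(θ) = 1 / (1 + exp(−α(θ − β)))
logit = ln(0.3700/0.6300) = -0.5322
θ = β + logit/(α) = 0.63 + (-0.5322)/1.6700 = 0.3113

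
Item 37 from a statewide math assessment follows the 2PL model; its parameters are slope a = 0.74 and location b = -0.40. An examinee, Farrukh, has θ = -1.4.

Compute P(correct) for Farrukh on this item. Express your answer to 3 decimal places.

P(θ) = 1 / (1 + exp(−a(θ − b)))
Exponent: 0.74 × (-1.4 − (-0.40)) = -0.7400
1/(1 + e^{0.7400}) = 0.3230

0.323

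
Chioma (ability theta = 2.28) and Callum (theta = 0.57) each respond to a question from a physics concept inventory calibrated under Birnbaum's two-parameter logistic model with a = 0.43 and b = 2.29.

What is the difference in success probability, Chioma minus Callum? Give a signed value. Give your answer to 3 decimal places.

P(theta) = 1 / (1 + exp(−a(theta − b)))
P(Chioma) = 0.4989  [exponent -0.0043]
P(Callum) = 0.3231  [exponent -0.7396]
Difference = 0.4989 − 0.3231 = 0.1758

0.176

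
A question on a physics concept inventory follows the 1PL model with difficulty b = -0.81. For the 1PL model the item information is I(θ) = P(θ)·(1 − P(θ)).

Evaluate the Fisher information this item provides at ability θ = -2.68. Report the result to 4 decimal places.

0.1157

P = 1/(1+e^{1.8700}) = 0.1335
P(1−P) = 0.1335 × 0.8665 = 0.1157
I = P(1−P) = 0.11571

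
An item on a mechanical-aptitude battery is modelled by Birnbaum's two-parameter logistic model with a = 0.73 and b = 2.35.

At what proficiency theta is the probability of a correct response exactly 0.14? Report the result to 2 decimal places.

-0.14

P(theta) = 1 / (1 + exp(−a(theta − b)))
logit = ln(0.1400/0.8600) = -1.8153
theta = b + logit/(a) = 2.35 + (-1.8153)/0.7300 = -0.1367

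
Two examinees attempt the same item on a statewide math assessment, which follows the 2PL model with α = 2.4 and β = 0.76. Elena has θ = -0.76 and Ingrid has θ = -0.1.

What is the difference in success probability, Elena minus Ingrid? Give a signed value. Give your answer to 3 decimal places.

P(θ) = 1 / (1 + exp(−α(θ − β)))
P(Elena) = 0.0254  [exponent -3.6480]
P(Ingrid) = 0.1126  [exponent -2.0640]
Difference = 0.0254 − 0.1126 = -0.0873

-0.087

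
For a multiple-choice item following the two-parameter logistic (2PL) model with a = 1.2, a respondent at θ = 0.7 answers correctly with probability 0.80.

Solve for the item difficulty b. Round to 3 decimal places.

-0.455

P(θ) = 1 / (1 + exp(−a(θ − b)))
logit(0.80) = ln(0.80/0.20) = 1.3863
b = θ − logit/(a) = 0.7 − 1.3863/1.2000 = -0.4552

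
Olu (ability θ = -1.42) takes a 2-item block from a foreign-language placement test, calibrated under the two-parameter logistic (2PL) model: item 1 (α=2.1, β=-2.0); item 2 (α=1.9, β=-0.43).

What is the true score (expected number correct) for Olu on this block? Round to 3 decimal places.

P(θ) = 1 / (1 + exp(−α(θ − β)))
P_1 = 1/(1+e^{-1.2180}) = 0.7717
P_2 = 1/(1+e^{1.8810}) = 0.1323
E[score] = 0.7717 + 0.1323 = 0.9040

0.904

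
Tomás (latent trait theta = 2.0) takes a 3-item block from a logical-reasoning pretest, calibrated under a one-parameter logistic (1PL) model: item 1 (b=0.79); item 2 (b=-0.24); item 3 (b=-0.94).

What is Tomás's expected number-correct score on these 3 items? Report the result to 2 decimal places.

P(theta) = 1 / (1 + exp(−(theta − b)))
P_1 = 1/(1+e^{-1.2100}) = 0.7703
P_2 = 1/(1+e^{-2.2400}) = 0.9038
P_3 = 1/(1+e^{-2.9400}) = 0.9498
E[score] = 0.7703 + 0.9038 + 0.9498 = 2.6239

2.62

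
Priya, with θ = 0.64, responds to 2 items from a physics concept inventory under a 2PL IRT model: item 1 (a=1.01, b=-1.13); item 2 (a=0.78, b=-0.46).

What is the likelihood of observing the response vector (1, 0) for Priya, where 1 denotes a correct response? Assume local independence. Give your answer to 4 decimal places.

P(θ) = 1 / (1 + exp(−a(θ − b)))
P_1 = 1/(1+e^{-1.7877}) = 0.8566
P_2 = 1/(1+e^{-0.8580}) = 0.7022
L = P_1 × (1−P_2) = 0.8566 × 0.2978 = 0.25507

0.2551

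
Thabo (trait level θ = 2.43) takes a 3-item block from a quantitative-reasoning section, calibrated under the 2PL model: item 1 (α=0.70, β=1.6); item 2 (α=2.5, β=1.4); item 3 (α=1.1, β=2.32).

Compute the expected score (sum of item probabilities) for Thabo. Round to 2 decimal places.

2.10

P(θ) = 1 / (1 + exp(−α(θ − β)))
P_1 = 1/(1+e^{-0.5810}) = 0.6413
P_2 = 1/(1+e^{-2.5750}) = 0.9292
P_3 = 1/(1+e^{-0.1210}) = 0.5302
E[score] = 0.6413 + 0.9292 + 0.5302 = 2.1007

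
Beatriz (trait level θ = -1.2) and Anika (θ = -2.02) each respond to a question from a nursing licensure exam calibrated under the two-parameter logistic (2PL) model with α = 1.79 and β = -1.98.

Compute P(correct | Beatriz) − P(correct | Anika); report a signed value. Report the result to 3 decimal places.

P(θ) = 1 / (1 + exp(−α(θ − β)))
P(Beatriz) = 0.8016  [exponent 1.3962]
P(Anika) = 0.4821  [exponent -0.0716]
Difference = 0.8016 − 0.4821 = 0.3195

0.319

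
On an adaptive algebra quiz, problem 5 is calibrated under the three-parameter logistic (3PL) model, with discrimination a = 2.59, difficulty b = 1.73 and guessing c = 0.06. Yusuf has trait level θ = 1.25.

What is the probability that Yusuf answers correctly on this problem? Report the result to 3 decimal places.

P(θ) = c + (1 − c) · 1 / (1 + exp(−a(θ − b)))
Exponent: 2.59 × (1.25 − 1.73) = -1.2432
1/(1 + e^{1.2432}) = 0.2239
P = 0.06 + 0.94 × 0.2239 = 0.2704

0.270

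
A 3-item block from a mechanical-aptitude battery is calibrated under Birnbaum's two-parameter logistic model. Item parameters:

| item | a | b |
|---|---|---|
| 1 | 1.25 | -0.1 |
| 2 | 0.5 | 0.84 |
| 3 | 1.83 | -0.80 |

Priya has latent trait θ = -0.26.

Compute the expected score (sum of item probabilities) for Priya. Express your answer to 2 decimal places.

1.54

P(θ) = 1 / (1 + exp(−a(θ − b)))
P_1 = 1/(1+e^{0.2000}) = 0.4502
P_2 = 1/(1+e^{0.5500}) = 0.3659
P_3 = 1/(1+e^{-0.9882}) = 0.7287
E[score] = 0.4502 + 0.3659 + 0.7287 = 1.5448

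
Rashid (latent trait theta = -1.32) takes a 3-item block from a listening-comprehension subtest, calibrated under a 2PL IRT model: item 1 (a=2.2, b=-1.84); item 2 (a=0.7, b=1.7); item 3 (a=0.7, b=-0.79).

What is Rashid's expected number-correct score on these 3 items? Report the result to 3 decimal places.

P(theta) = 1 / (1 + exp(−a(theta − b)))
P_1 = 1/(1+e^{-1.1440}) = 0.7584
P_2 = 1/(1+e^{2.1140}) = 0.1077
P_3 = 1/(1+e^{0.3710}) = 0.4083
E[score] = 0.7584 + 0.1077 + 0.4083 = 1.2745

1.274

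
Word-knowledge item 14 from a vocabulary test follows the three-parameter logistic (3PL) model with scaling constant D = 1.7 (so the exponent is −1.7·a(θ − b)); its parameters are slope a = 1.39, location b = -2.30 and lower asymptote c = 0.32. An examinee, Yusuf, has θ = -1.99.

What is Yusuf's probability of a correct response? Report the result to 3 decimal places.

P(θ) = c + (1 − c) · 1 / (1 + exp(−D·a(θ − b)))
Exponent: 1.7 × 1.39 × (-1.99 − (-2.30)) = 0.7325
1/(1 + e^{-0.7325}) = 0.6754
P = 0.32 + 0.68 × 0.6754 = 0.7792

0.779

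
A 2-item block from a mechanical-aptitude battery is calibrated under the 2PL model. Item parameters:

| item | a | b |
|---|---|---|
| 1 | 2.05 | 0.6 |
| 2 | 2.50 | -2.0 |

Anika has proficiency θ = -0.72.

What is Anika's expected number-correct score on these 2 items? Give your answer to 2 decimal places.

P(θ) = 1 / (1 + exp(−a(θ − b)))
P_1 = 1/(1+e^{2.7060}) = 0.0626
P_2 = 1/(1+e^{-3.2000}) = 0.9608
E[score] = 0.0626 + 0.9608 = 1.0235

1.02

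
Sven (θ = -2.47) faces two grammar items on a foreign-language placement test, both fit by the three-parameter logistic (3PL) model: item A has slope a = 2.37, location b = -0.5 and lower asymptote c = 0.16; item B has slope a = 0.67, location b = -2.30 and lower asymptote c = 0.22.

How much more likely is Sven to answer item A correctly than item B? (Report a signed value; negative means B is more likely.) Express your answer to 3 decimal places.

-0.420

P(θ) = c + (1 − c) · 1 / (1 + exp(−a(θ − b)))
P_A = 0.1678
P_B = 0.5878
P_A − P_B = -0.4200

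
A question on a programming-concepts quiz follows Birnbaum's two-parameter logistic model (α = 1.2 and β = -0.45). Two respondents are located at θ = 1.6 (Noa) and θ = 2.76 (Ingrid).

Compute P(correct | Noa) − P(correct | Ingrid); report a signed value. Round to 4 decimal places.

P(θ) = 1 / (1 + exp(−α(θ − β)))
P(Noa) = 0.9213  [exponent 2.4600]
P(Ingrid) = 0.9792  [exponent 3.8520]
Difference = 0.9213 − 0.9792 = -0.0579

-0.0579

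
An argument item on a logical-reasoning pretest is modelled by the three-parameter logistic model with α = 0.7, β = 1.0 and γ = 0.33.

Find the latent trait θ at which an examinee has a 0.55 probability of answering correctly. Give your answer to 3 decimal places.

P(θ) = γ + (1 − γ) · 1 / (1 + exp(−α(θ − β)))
Remove guessing floor: (0.55 − 0.33)/(1 − 0.33) = 0.3284
logit = ln(0.3284/0.6716) = -0.7156
θ = β + logit/(α) = 1.0 + (-0.7156)/0.7000 = -0.0223

-0.022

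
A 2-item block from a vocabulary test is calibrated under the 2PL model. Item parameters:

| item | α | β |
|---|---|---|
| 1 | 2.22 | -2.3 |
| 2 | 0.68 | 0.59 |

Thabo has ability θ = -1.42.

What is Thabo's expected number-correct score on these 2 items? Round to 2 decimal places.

P(θ) = 1 / (1 + exp(−α(θ − β)))
P_1 = 1/(1+e^{-1.9536}) = 0.8758
P_2 = 1/(1+e^{1.3668}) = 0.2031
E[score] = 0.8758 + 0.2031 = 1.0790

1.08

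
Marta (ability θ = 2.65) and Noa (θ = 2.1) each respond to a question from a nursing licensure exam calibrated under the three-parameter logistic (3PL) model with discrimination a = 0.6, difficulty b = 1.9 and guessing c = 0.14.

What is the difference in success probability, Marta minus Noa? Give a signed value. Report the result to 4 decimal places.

0.0694

P(θ) = c + (1 − c) · 1 / (1 + exp(−a(θ − b)))
P(Marta) = 0.6651  [exponent 0.4500]
P(Noa) = 0.5958  [exponent 0.1200]
Difference = 0.6651 − 0.5958 = 0.0694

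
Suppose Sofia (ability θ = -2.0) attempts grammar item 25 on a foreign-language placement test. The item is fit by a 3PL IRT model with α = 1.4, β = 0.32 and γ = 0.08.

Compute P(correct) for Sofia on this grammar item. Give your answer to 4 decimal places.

P(θ) = γ + (1 − γ) · 1 / (1 + exp(−α(θ − β)))
Exponent: 1.4 × (-2.0 − 0.32) = -3.2480
1/(1 + e^{3.2480}) = 0.0374
P = 0.08 + 0.92 × 0.0374 = 0.1144

0.1144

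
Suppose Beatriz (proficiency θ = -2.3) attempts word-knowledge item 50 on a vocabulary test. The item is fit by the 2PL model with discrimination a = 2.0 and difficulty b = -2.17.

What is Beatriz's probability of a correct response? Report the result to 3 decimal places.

0.435

P(θ) = 1 / (1 + exp(−a(θ − b)))
Exponent: 2.0 × (-2.3 − (-2.17)) = -0.2600
1/(1 + e^{0.2600}) = 0.4354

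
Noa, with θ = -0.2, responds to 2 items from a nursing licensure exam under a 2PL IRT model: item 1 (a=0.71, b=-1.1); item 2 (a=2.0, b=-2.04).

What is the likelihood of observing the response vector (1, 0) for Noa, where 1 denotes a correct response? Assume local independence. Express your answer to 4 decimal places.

0.0161

P(θ) = 1 / (1 + exp(−a(θ − b)))
P_1 = 1/(1+e^{-0.6390}) = 0.6545
P_2 = 1/(1+e^{-3.6800}) = 0.9754
L = P_1 × (1−P_2) = 0.6545 × 0.0246 = 0.01610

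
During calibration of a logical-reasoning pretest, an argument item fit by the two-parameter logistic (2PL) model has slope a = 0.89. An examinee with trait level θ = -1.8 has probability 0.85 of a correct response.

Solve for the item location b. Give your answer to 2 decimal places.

-3.75

P(θ) = 1 / (1 + exp(−a(θ − b)))
logit(0.85) = ln(0.85/0.15) = 1.7346
b = θ − logit/(a) = -1.8 − 1.7346/0.8900 = -3.7490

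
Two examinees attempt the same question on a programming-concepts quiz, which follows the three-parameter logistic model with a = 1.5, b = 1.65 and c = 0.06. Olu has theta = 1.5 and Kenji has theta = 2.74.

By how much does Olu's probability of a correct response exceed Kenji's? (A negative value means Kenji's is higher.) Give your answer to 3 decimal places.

-0.369

P(theta) = c + (1 − c) · 1 / (1 + exp(−a(theta − b)))
P(Olu) = 0.4773  [exponent -0.2250]
P(Kenji) = 0.8466  [exponent 1.6350]
Difference = 0.4773 − 0.8466 = -0.3693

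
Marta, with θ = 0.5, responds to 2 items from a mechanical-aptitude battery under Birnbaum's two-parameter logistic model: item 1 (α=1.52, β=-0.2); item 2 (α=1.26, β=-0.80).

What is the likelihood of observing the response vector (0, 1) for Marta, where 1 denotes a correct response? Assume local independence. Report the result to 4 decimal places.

P(θ) = 1 / (1 + exp(−α(θ − β)))
P_1 = 1/(1+e^{-1.0640}) = 0.7435
P_2 = 1/(1+e^{-1.6380}) = 0.8373
L = (1−P_1) × P_2 = 0.2565 × 0.8373 = 0.21480

0.2148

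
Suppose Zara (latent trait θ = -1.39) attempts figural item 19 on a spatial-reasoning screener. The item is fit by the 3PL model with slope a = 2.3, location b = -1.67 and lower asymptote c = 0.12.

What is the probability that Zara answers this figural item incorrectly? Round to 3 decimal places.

P(θ) = c + (1 − c) · 1 / (1 + exp(−a(θ − b)))
Exponent: 2.3 × (-1.39 − (-1.67)) = 0.6440
1/(1 + e^{-0.6440}) = 0.6557
P = 0.12 + 0.88 × 0.6557 = 0.6970
P(incorrect) = 1 − 0.6970 = 0.3030

0.303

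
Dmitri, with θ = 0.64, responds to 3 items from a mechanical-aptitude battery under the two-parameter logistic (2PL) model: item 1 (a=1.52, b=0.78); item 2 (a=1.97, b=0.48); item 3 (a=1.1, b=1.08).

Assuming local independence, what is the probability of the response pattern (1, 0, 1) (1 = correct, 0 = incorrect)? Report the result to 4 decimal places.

0.0719

P(θ) = 1 / (1 + exp(−a(θ − b)))
P_1 = 1/(1+e^{0.2128}) = 0.4470
P_2 = 1/(1+e^{-0.3152}) = 0.5782
P_3 = 1/(1+e^{0.4840}) = 0.3813
L = P_1 × (1−P_2) × P_3 = 0.4470 × 0.4218 × 0.3813 = 0.07190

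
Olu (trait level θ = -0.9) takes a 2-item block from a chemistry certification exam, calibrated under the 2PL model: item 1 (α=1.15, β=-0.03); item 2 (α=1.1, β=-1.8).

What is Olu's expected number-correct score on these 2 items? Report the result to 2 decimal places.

1.00

P(θ) = 1 / (1 + exp(−α(θ − β)))
P_1 = 1/(1+e^{1.0005}) = 0.2688
P_2 = 1/(1+e^{-0.9900}) = 0.7291
E[score] = 0.2688 + 0.7291 = 0.9979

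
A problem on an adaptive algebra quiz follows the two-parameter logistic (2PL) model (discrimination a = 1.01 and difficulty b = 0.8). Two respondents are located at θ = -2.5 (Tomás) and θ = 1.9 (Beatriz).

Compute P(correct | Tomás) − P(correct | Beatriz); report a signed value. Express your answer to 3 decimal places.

P(θ) = 1 / (1 + exp(−a(θ − b)))
P(Tomás) = 0.0345  [exponent -3.3330]
P(Beatriz) = 0.7523  [exponent 1.1110]
Difference = 0.0345 − 0.7523 = -0.7179

-0.718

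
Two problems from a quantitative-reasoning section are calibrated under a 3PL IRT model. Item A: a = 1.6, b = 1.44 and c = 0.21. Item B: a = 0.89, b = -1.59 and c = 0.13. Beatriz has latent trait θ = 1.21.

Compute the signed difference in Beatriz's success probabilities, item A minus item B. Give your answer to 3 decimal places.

P(θ) = c + (1 − c) · 1 / (1 + exp(−a(θ − b)))
P_A = 0.5331
P_B = 0.9335
P_A − P_B = -0.4004

-0.400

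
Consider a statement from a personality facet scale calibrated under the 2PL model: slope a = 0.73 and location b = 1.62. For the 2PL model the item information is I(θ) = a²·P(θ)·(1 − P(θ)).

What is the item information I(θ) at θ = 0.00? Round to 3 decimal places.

0.096

P = 1/(1+e^{1.1826}) = 0.2346
P(1−P) = 0.2346 × 0.7654 = 0.1796
I = a² × P(1−P) = 0.73² × 0.1796 = 0.09568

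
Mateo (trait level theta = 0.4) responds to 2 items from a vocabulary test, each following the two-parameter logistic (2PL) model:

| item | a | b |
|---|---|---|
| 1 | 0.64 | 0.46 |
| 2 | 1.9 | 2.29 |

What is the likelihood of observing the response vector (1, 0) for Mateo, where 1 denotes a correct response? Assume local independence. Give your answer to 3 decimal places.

0.477

P(theta) = 1 / (1 + exp(−a(theta − b)))
P_1 = 1/(1+e^{0.0384}) = 0.4904
P_2 = 1/(1+e^{3.5910}) = 0.0268
L = P_1 × (1−P_2) = 0.4904 × 0.9732 = 0.47724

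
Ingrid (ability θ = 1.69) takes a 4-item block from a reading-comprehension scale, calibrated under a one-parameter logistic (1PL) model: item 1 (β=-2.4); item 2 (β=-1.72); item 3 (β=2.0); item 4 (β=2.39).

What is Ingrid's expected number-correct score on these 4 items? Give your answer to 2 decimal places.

P(θ) = 1 / (1 + exp(−(θ − β)))
P_1 = 1/(1+e^{-4.0900}) = 0.9835
P_2 = 1/(1+e^{-3.4100}) = 0.9680
P_3 = 1/(1+e^{0.3100}) = 0.4231
P_4 = 1/(1+e^{0.7000}) = 0.3318
E[score] = 0.9835 + 0.9680 + 0.4231 + 0.3318 = 2.7065

2.71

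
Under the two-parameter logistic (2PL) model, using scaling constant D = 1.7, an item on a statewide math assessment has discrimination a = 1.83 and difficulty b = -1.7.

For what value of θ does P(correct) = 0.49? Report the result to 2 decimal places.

P(θ) = 1 / (1 + exp(−D·a(θ − b)))
logit = ln(0.4900/0.5100) = -0.0400
θ = b + logit/(1.7·a) = -1.7 + (-0.0400)/3.1110 = -1.7129

-1.71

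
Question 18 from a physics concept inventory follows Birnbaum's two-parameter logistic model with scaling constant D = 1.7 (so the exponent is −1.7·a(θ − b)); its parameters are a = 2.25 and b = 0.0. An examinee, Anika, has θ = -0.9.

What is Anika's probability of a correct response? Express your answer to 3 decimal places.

0.031

P(θ) = 1 / (1 + exp(−D·a(θ − b)))
Exponent: 1.7 × 2.25 × (-0.9 − 0.0) = -3.4425
1/(1 + e^{3.4425}) = 0.0310
P = 0.0310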